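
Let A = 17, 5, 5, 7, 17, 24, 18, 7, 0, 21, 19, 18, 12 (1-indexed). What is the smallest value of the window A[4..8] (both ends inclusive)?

Elements at indices 4..8: 7, 17, 24, 18, 7
min(7, 17, 24, 18, 7) = 7

7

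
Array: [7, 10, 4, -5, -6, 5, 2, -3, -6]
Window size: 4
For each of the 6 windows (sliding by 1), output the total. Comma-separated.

16, 3, -2, -4, -2, -2

Sliding a size-4 window across the 9 values:
(7, 10, 4, -5) → sum 16
(10, 4, -5, -6) → sum 3
(4, -5, -6, 5) → sum -2
(-5, -6, 5, 2) → sum -4
(-6, 5, 2, -3) → sum -2
(5, 2, -3, -6) → sum -2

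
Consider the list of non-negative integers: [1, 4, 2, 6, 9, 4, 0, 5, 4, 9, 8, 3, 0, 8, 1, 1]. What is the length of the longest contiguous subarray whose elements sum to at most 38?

9

→ 1: sum 1, len 1
→ 4: sum 5, len 2
→ 2: sum 7, len 3
→ 6: sum 13, len 4
→ 9: sum 22, len 5
→ 4: sum 26, len 6
→ 0: sum 26, len 7
→ 5: sum 31, len 8
→ 4: sum 35, len 9
→ 9 (dropped 1, 4, 2): sum 37, len 7
→ 8 (dropped 6, 9): sum 30, len 6
→ 3: sum 33, len 7
→ 0: sum 33, len 8
→ 8 (dropped 4): sum 37, len 8
→ 1: sum 38, len 9
→ 1 (dropped 0, 5): sum 34, len 8
Longest length seen: 9.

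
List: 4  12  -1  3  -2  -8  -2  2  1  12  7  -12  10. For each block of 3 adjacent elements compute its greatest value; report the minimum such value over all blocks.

-2

Each size-3 window and its max:
[4, 12, -1] → max 12
[12, -1, 3] → max 12
[-1, 3, -2] → max 3
[3, -2, -8] → max 3
[-2, -8, -2] → max -2
[-8, -2, 2] → max 2
[-2, 2, 1] → max 2
[2, 1, 12] → max 12
[1, 12, 7] → max 12
[12, 7, -12] → max 12
[7, -12, 10] → max 10
Minimum of these is -2.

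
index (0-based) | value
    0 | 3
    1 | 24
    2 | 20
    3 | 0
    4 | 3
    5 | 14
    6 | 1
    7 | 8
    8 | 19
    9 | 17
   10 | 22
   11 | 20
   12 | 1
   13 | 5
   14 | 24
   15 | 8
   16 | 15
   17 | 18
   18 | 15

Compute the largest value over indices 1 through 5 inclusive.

Elements at indices 1..5: 24, 20, 0, 3, 14
max(24, 20, 0, 3, 14) = 24

24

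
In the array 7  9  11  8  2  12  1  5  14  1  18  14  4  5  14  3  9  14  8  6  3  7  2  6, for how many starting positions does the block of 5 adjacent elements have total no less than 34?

[7, 9, 11, 8, 2] → sum 37  ≥ 34 ✓
[9, 11, 8, 2, 12] → sum 42  ≥ 34 ✓
[11, 8, 2, 12, 1] → sum 34  ≥ 34 ✓
[8, 2, 12, 1, 5] → sum 28
[2, 12, 1, 5, 14] → sum 34  ≥ 34 ✓
[12, 1, 5, 14, 1] → sum 33
[1, 5, 14, 1, 18] → sum 39  ≥ 34 ✓
[5, 14, 1, 18, 14] → sum 52  ≥ 34 ✓
[14, 1, 18, 14, 4] → sum 51  ≥ 34 ✓
[1, 18, 14, 4, 5] → sum 42  ≥ 34 ✓
[18, 14, 4, 5, 14] → sum 55  ≥ 34 ✓
[14, 4, 5, 14, 3] → sum 40  ≥ 34 ✓
[4, 5, 14, 3, 9] → sum 35  ≥ 34 ✓
[5, 14, 3, 9, 14] → sum 45  ≥ 34 ✓
[14, 3, 9, 14, 8] → sum 48  ≥ 34 ✓
[3, 9, 14, 8, 6] → sum 40  ≥ 34 ✓
[9, 14, 8, 6, 3] → sum 40  ≥ 34 ✓
[14, 8, 6, 3, 7] → sum 38  ≥ 34 ✓
[8, 6, 3, 7, 2] → sum 26
[6, 3, 7, 2, 6] → sum 24
16 windows satisfy the condition.

16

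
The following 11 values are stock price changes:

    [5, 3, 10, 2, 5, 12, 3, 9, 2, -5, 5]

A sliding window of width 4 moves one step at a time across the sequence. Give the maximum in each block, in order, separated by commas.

Sliding a size-4 window across the 11 values:
5 3 10 2 → max 10
3 10 2 5 → max 10
10 2 5 12 → max 12
2 5 12 3 → max 12
5 12 3 9 → max 12
12 3 9 2 → max 12
3 9 2 -5 → max 9
9 2 -5 5 → max 9

10, 10, 12, 12, 12, 12, 9, 9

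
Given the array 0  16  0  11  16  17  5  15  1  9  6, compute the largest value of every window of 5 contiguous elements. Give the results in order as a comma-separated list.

16, 17, 17, 17, 17, 17, 15

Sliding a size-5 window across the 11 values:
[0, 16, 0, 11, 16] → max 16
[16, 0, 11, 16, 17] → max 17
[0, 11, 16, 17, 5] → max 17
[11, 16, 17, 5, 15] → max 17
[16, 17, 5, 15, 1] → max 17
[17, 5, 15, 1, 9] → max 17
[5, 15, 1, 9, 6] → max 15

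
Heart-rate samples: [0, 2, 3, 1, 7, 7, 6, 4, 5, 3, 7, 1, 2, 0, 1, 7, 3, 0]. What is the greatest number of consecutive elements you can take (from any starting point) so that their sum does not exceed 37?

→ 0: sum 0, len 1
→ 2: sum 2, len 2
→ 3: sum 5, len 3
→ 1: sum 6, len 4
→ 7: sum 13, len 5
→ 7: sum 20, len 6
→ 6: sum 26, len 7
→ 4: sum 30, len 8
→ 5: sum 35, len 9
→ 3 (dropped 0, 2): sum 36, len 8
→ 7 (dropped 3, 1, 7): sum 32, len 6
→ 1: sum 33, len 7
→ 2: sum 35, len 8
→ 0: sum 35, len 9
→ 1: sum 36, len 10
→ 7 (dropped 7): sum 36, len 10
→ 3 (dropped 6): sum 33, len 10
→ 0: sum 33, len 11
Longest length seen: 11.

11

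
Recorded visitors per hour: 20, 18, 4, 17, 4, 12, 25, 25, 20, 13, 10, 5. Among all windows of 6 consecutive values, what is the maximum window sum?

105

Window sums for each of the 7 positions:
20 18 4 17 4 12 → sum 75
18 4 17 4 12 25 → sum 80
4 17 4 12 25 25 → sum 87
17 4 12 25 25 20 → sum 103
4 12 25 25 20 13 → sum 99
12 25 25 20 13 10 → sum 105
25 25 20 13 10 5 → sum 98
Maximum of these is 105.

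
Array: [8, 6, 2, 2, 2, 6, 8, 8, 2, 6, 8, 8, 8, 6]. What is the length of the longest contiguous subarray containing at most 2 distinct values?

5

Extend right; when distinct count exceeds 2, shrink from the left:
add 8: window [8] (1 distinct), len 1
add 6: window [8, 6] (2 distinct), len 2
add 2: window [6, 2] (2 distinct), len 2
add 2: window [6, 2, 2] (2 distinct), len 3
add 2: window [6, 2, 2, 2] (2 distinct), len 4
add 6: window [6, 2, 2, 2, 6] (2 distinct), len 5
add 8: window [6, 8] (2 distinct), len 2
add 8: window [6, 8, 8] (2 distinct), len 3
add 2: window [8, 8, 2] (2 distinct), len 3
add 6: window [2, 6] (2 distinct), len 2
add 8: window [6, 8] (2 distinct), len 2
add 8: window [6, 8, 8] (2 distinct), len 3
add 8: window [6, 8, 8, 8] (2 distinct), len 4
add 6: window [6, 8, 8, 8, 6] (2 distinct), len 5
Longest length with ≤2 distinct: 5.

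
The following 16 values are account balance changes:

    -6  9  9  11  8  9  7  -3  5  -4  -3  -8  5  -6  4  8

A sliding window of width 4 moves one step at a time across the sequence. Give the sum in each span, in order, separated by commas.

-6 9 9 11 → sum 23
9 9 11 8 → sum 37
9 11 8 9 → sum 37
11 8 9 7 → sum 35
8 9 7 -3 → sum 21
9 7 -3 5 → sum 18
7 -3 5 -4 → sum 5
-3 5 -4 -3 → sum -5
5 -4 -3 -8 → sum -10
-4 -3 -8 5 → sum -10
-3 -8 5 -6 → sum -12
-8 5 -6 4 → sum -5
5 -6 4 8 → sum 11

23, 37, 37, 35, 21, 18, 5, -5, -10, -10, -12, -5, 11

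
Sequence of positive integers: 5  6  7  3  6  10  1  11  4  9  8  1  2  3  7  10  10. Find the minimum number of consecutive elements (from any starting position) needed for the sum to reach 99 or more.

17

add 5: running sum 5 < 99
add 6: running sum 11 < 99
add 7: running sum 18 < 99
add 3: running sum 21 < 99
add 6: running sum 27 < 99
add 10: running sum 37 < 99
add 1: running sum 38 < 99
add 11: running sum 49 < 99
add 4: running sum 53 < 99
add 9: running sum 62 < 99
add 8: running sum 70 < 99
add 1: running sum 71 < 99
add 2: running sum 73 < 99
add 3: running sum 76 < 99
add 7: running sum 83 < 99
add 10: running sum 93 < 99
end 16: [5, 6, 7, 3, 6, 10, 1, 11, 4, 9, 8, 1, 2, 3, 7, 10, 10] sum 103, len 17
Shortest qualifying length: 17.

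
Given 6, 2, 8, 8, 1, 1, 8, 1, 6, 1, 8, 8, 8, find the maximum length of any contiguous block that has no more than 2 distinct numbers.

6

add 6: window [6] (1 distinct), len 1
add 2: window [6, 2] (2 distinct), len 2
add 8: window [2, 8] (2 distinct), len 2
add 8: window [2, 8, 8] (2 distinct), len 3
add 1: window [8, 8, 1] (2 distinct), len 3
add 1: window [8, 8, 1, 1] (2 distinct), len 4
add 8: window [8, 8, 1, 1, 8] (2 distinct), len 5
add 1: window [8, 8, 1, 1, 8, 1] (2 distinct), len 6
add 6: window [1, 6] (2 distinct), len 2
add 1: window [1, 6, 1] (2 distinct), len 3
add 8: window [1, 8] (2 distinct), len 2
add 8: window [1, 8, 8] (2 distinct), len 3
add 8: window [1, 8, 8, 8] (2 distinct), len 4
Longest length with ≤2 distinct: 6.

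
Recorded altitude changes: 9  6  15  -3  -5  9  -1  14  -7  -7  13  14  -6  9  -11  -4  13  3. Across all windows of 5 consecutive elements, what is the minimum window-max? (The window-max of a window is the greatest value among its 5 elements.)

13

[9, 6, 15, -3, -5] → max 15
[6, 15, -3, -5, 9] → max 15
[15, -3, -5, 9, -1] → max 15
[-3, -5, 9, -1, 14] → max 14
[-5, 9, -1, 14, -7] → max 14
[9, -1, 14, -7, -7] → max 14
[-1, 14, -7, -7, 13] → max 14
[14, -7, -7, 13, 14] → max 14
[-7, -7, 13, 14, -6] → max 14
[-7, 13, 14, -6, 9] → max 14
[13, 14, -6, 9, -11] → max 14
[14, -6, 9, -11, -4] → max 14
[-6, 9, -11, -4, 13] → max 13
[9, -11, -4, 13, 3] → max 13
Minimum of these is 13.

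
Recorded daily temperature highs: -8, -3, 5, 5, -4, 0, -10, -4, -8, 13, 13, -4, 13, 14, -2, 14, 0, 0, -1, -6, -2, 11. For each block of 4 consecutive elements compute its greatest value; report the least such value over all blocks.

0

[-8, -3, 5, 5] → max 5
[-3, 5, 5, -4] → max 5
[5, 5, -4, 0] → max 5
[5, -4, 0, -10] → max 5
[-4, 0, -10, -4] → max 0
[0, -10, -4, -8] → max 0
[-10, -4, -8, 13] → max 13
[-4, -8, 13, 13] → max 13
[-8, 13, 13, -4] → max 13
[13, 13, -4, 13] → max 13
[13, -4, 13, 14] → max 14
[-4, 13, 14, -2] → max 14
[13, 14, -2, 14] → max 14
[14, -2, 14, 0] → max 14
[-2, 14, 0, 0] → max 14
[14, 0, 0, -1] → max 14
[0, 0, -1, -6] → max 0
[0, -1, -6, -2] → max 0
[-1, -6, -2, 11] → max 11
Least of these is 0.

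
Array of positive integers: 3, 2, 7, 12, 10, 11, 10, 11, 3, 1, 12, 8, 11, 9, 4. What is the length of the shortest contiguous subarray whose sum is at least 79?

Extend right; whenever the sum reaches 79, record the length and shrink from the left:
add 3: running sum 3 < 79
add 2: running sum 5 < 79
add 7: running sum 12 < 79
add 12: running sum 24 < 79
add 10: running sum 34 < 79
add 11: running sum 45 < 79
add 10: running sum 55 < 79
add 11: running sum 66 < 79
add 3: running sum 69 < 79
add 1: running sum 70 < 79
add 12: shortest ending here [2, 7, 12, 10, 11, 10, 11, 3, 1, 12] sum 79, len 10
add 8: shortest ending here [7, 12, 10, 11, 10, 11, 3, 1, 12, 8] sum 85, len 10
add 11: shortest ending here [12, 10, 11, 10, 11, 3, 1, 12, 8, 11] sum 89, len 10
add 9: shortest ending here [10, 11, 10, 11, 3, 1, 12, 8, 11, 9] sum 86, len 10
add 4: shortest ending here [11, 10, 11, 3, 1, 12, 8, 11, 9, 4] sum 80, len 10
Shortest qualifying length: 10.

10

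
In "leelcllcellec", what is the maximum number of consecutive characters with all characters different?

3

[l] len 1
[l, e] len 2
[e] len 1
[e, l] len 2
[e, l, c] len 3
[c, l] len 2
[l] len 1
[l, c] len 2
[l, c, e] len 3
[c, e, l] len 3
[l] len 1
[l, e] len 2
[l, e, c] len 3
Longest all-distinct length: 3.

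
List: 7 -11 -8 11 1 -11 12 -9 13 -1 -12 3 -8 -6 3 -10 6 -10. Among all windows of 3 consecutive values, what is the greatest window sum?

16

Each size-3 window and its sum:
[7, -11, -8] → sum -12
[-11, -8, 11] → sum -8
[-8, 11, 1] → sum 4
[11, 1, -11] → sum 1
[1, -11, 12] → sum 2
[-11, 12, -9] → sum -8
[12, -9, 13] → sum 16
[-9, 13, -1] → sum 3
[13, -1, -12] → sum 0
[-1, -12, 3] → sum -10
[-12, 3, -8] → sum -17
[3, -8, -6] → sum -11
[-8, -6, 3] → sum -11
[-6, 3, -10] → sum -13
[3, -10, 6] → sum -1
[-10, 6, -10] → sum -14
Greatest of these is 16.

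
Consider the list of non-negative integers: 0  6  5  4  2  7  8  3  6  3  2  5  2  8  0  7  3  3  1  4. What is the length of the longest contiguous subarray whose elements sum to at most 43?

Extend to the right; shrink from the left whenever the sum exceeds 43:
→ 0: sum 0, len 1
→ 6: sum 6, len 2
→ 5: sum 11, len 3
→ 4: sum 15, len 4
→ 2: sum 17, len 5
→ 7: sum 24, len 6
→ 8: sum 32, len 7
→ 3: sum 35, len 8
→ 6: sum 41, len 9
→ 3 (dropped 0, 6): sum 38, len 8
→ 2: sum 40, len 9
→ 5 (dropped 5): sum 40, len 9
→ 2: sum 42, len 10
→ 8 (dropped 4, 2, 7): sum 37, len 8
→ 0: sum 37, len 9
→ 7 (dropped 8): sum 36, len 9
→ 3: sum 39, len 10
→ 3: sum 42, len 11
→ 1: sum 43, len 12
→ 4 (dropped 3, 6): sum 38, len 11
Longest length seen: 12.

12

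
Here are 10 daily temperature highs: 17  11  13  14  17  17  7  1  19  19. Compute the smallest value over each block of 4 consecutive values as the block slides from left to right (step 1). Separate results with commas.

17 11 13 14 → min 11
11 13 14 17 → min 11
13 14 17 17 → min 13
14 17 17 7 → min 7
17 17 7 1 → min 1
17 7 1 19 → min 1
7 1 19 19 → min 1

11, 11, 13, 7, 1, 1, 1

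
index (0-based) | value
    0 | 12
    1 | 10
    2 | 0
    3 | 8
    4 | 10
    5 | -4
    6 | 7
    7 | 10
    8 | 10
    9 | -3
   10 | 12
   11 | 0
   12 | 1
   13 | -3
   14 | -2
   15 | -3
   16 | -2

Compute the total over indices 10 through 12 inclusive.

Elements at indices 10..12: 12, 0, 1
sum(12, 0, 1) = 13

13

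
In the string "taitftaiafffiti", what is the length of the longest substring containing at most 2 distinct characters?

[t] 1 distinct, len 1
[t, a] 2 distinct, len 2
[a, i] 2 distinct, len 2
[i, t] 2 distinct, len 2
[t, f] 2 distinct, len 2
[t, f, t] 2 distinct, len 3
[t, a] 2 distinct, len 2
[a, i] 2 distinct, len 2
[a, i, a] 2 distinct, len 3
[a, f] 2 distinct, len 2
[a, f, f] 2 distinct, len 3
[a, f, f, f] 2 distinct, len 4
[f, f, f, i] 2 distinct, len 4
[i, t] 2 distinct, len 2
[i, t, i] 2 distinct, len 3
Longest length with ≤2 distinct: 4.

4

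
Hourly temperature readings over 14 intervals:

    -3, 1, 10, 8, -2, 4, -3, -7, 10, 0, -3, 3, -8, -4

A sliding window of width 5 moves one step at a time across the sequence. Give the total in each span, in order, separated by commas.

-3 1 10 8 -2 → sum 14
1 10 8 -2 4 → sum 21
10 8 -2 4 -3 → sum 17
8 -2 4 -3 -7 → sum 0
-2 4 -3 -7 10 → sum 2
4 -3 -7 10 0 → sum 4
-3 -7 10 0 -3 → sum -3
-7 10 0 -3 3 → sum 3
10 0 -3 3 -8 → sum 2
0 -3 3 -8 -4 → sum -12

14, 21, 17, 0, 2, 4, -3, 3, 2, -12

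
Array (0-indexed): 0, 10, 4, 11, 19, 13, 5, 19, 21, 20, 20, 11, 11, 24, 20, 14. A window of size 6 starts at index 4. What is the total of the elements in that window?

97

Elements at indices 4..9: 19, 13, 5, 19, 21, 20
sum(19, 13, 5, 19, 21, 20) = 97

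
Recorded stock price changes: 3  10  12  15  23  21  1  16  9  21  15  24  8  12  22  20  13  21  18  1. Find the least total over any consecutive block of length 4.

Window sums for each of the 17 positions:
[3, 10, 12, 15] → sum 40
[10, 12, 15, 23] → sum 60
[12, 15, 23, 21] → sum 71
[15, 23, 21, 1] → sum 60
[23, 21, 1, 16] → sum 61
[21, 1, 16, 9] → sum 47
[1, 16, 9, 21] → sum 47
[16, 9, 21, 15] → sum 61
[9, 21, 15, 24] → sum 69
[21, 15, 24, 8] → sum 68
[15, 24, 8, 12] → sum 59
[24, 8, 12, 22] → sum 66
[8, 12, 22, 20] → sum 62
[12, 22, 20, 13] → sum 67
[22, 20, 13, 21] → sum 76
[20, 13, 21, 18] → sum 72
[13, 21, 18, 1] → sum 53
Least of these is 40.

40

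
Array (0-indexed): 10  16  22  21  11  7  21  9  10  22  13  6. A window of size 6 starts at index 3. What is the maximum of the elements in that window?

Elements at indices 3..8: 21, 11, 7, 21, 9, 10
max(21, 11, 7, 21, 9, 10) = 21

21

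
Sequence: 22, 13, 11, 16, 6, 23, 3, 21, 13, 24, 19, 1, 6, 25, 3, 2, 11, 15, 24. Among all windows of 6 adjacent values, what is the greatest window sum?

103

[22, 13, 11, 16, 6, 23] → sum 91
[13, 11, 16, 6, 23, 3] → sum 72
[11, 16, 6, 23, 3, 21] → sum 80
[16, 6, 23, 3, 21, 13] → sum 82
[6, 23, 3, 21, 13, 24] → sum 90
[23, 3, 21, 13, 24, 19] → sum 103
[3, 21, 13, 24, 19, 1] → sum 81
[21, 13, 24, 19, 1, 6] → sum 84
[13, 24, 19, 1, 6, 25] → sum 88
[24, 19, 1, 6, 25, 3] → sum 78
[19, 1, 6, 25, 3, 2] → sum 56
[1, 6, 25, 3, 2, 11] → sum 48
[6, 25, 3, 2, 11, 15] → sum 62
[25, 3, 2, 11, 15, 24] → sum 80
Greatest of these is 103.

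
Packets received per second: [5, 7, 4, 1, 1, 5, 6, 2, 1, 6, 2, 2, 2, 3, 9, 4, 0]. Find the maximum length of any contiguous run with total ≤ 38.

add 5: [5] sum 5, len 1
add 7: [5, 7] sum 12, len 2
add 4: [5, 7, 4] sum 16, len 3
add 1: [5, 7, 4, 1] sum 17, len 4
add 1: [5, 7, 4, 1, 1] sum 18, len 5
add 5: [5, 7, 4, 1, 1, 5] sum 23, len 6
add 6: [5, 7, 4, 1, 1, 5, 6] sum 29, len 7
add 2: [5, 7, 4, 1, 1, 5, 6, 2] sum 31, len 8
add 1: [5, 7, 4, 1, 1, 5, 6, 2, 1] sum 32, len 9
add 6: [5, 7, 4, 1, 1, 5, 6, 2, 1, 6] sum 38, len 10
add 2: [7, 4, 1, 1, 5, 6, 2, 1, 6, 2] sum 35, len 10
add 2: [7, 4, 1, 1, 5, 6, 2, 1, 6, 2, 2] sum 37, len 11
add 2: [4, 1, 1, 5, 6, 2, 1, 6, 2, 2, 2] sum 32, len 11
add 3: [4, 1, 1, 5, 6, 2, 1, 6, 2, 2, 2, 3] sum 35, len 12
add 9: [5, 6, 2, 1, 6, 2, 2, 2, 3, 9] sum 38, len 10
add 4: [6, 2, 1, 6, 2, 2, 2, 3, 9, 4] sum 37, len 10
add 0: [6, 2, 1, 6, 2, 2, 2, 3, 9, 4, 0] sum 37, len 11
Longest length seen: 12.

12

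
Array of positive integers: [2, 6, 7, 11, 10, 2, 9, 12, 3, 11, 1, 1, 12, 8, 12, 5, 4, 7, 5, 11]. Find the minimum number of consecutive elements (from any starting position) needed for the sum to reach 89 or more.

12

Extend right; whenever the sum reaches 89, record the length and shrink from the left:
add 2: running sum 2 < 89
add 6: running sum 8 < 89
add 7: running sum 15 < 89
add 11: running sum 26 < 89
add 10: running sum 36 < 89
add 2: running sum 38 < 89
add 9: running sum 47 < 89
add 12: running sum 59 < 89
add 3: running sum 62 < 89
add 11: running sum 73 < 89
add 1: running sum 74 < 89
add 1: running sum 75 < 89
add 12: running sum 87 < 89
end 13: [6, 7, 11, 10, 2, 9, 12, 3, 11, 1, 1, 12, 8] sum 93, len 13
end 14: [11, 10, 2, 9, 12, 3, 11, 1, 1, 12, 8, 12] sum 92, len 12
end 15: [11, 10, 2, 9, 12, 3, 11, 1, 1, 12, 8, 12, 5] sum 97, len 13
end 16: [10, 2, 9, 12, 3, 11, 1, 1, 12, 8, 12, 5, 4] sum 90, len 13
end 17: [10, 2, 9, 12, 3, 11, 1, 1, 12, 8, 12, 5, 4, 7] sum 97, len 14
end 18: [9, 12, 3, 11, 1, 1, 12, 8, 12, 5, 4, 7, 5] sum 90, len 13
end 19: [12, 3, 11, 1, 1, 12, 8, 12, 5, 4, 7, 5, 11] sum 92, len 13
Shortest qualifying length: 12.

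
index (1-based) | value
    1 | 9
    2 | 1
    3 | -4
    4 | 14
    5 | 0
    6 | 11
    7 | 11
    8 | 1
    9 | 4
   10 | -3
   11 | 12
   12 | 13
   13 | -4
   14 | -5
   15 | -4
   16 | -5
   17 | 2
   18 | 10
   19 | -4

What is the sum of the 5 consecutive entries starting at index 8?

27

Elements at indices 8..12: 1, 4, -3, 12, 13
sum(1, 4, -3, 12, 13) = 27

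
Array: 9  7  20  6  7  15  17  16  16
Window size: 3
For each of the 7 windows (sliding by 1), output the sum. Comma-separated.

[9, 7, 20] → sum 36
[7, 20, 6] → sum 33
[20, 6, 7] → sum 33
[6, 7, 15] → sum 28
[7, 15, 17] → sum 39
[15, 17, 16] → sum 48
[17, 16, 16] → sum 49

36, 33, 33, 28, 39, 48, 49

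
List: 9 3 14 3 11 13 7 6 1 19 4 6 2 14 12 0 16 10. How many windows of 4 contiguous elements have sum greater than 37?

3

(9, 3, 14, 3) → sum 29
(3, 14, 3, 11) → sum 31
(14, 3, 11, 13) → sum 41  > 37 ✓
(3, 11, 13, 7) → sum 34
(11, 13, 7, 6) → sum 37
(13, 7, 6, 1) → sum 27
(7, 6, 1, 19) → sum 33
(6, 1, 19, 4) → sum 30
(1, 19, 4, 6) → sum 30
(19, 4, 6, 2) → sum 31
(4, 6, 2, 14) → sum 26
(6, 2, 14, 12) → sum 34
(2, 14, 12, 0) → sum 28
(14, 12, 0, 16) → sum 42  > 37 ✓
(12, 0, 16, 10) → sum 38  > 37 ✓
3 windows satisfy the condition.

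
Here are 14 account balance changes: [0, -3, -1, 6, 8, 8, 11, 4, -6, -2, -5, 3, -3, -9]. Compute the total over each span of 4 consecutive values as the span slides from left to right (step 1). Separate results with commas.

Sliding a size-4 window across the 14 values:
0 -3 -1 6 → sum 2
-3 -1 6 8 → sum 10
-1 6 8 8 → sum 21
6 8 8 11 → sum 33
8 8 11 4 → sum 31
8 11 4 -6 → sum 17
11 4 -6 -2 → sum 7
4 -6 -2 -5 → sum -9
-6 -2 -5 3 → sum -10
-2 -5 3 -3 → sum -7
-5 3 -3 -9 → sum -14

2, 10, 21, 33, 31, 17, 7, -9, -10, -7, -14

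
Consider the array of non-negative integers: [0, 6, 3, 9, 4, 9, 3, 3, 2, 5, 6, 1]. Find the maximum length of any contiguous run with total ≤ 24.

Extend to the right; shrink from the left whenever the sum exceeds 24:
→ 0: sum 0, len 1
→ 6: sum 6, len 2
→ 3: sum 9, len 3
→ 9: sum 18, len 4
→ 4: sum 22, len 5
→ 9 (dropped 0, 6, 3): sum 22, len 3
→ 3 (dropped 9): sum 16, len 3
→ 3: sum 19, len 4
→ 2: sum 21, len 5
→ 5 (dropped 4): sum 22, len 5
→ 6 (dropped 9): sum 19, len 5
→ 1: sum 20, len 6
Longest length seen: 6.

6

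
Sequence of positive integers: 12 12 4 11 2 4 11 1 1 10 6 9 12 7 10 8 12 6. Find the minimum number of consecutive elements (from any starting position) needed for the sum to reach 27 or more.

3

Extend right; whenever the sum reaches 27, record the length and shrink from the left:
add 12: running sum 12 < 27
add 12: running sum 24 < 27
add 4: shortest ending here [12, 12, 4] sum 28, len 3
add 11: shortest ending here [12, 4, 11] sum 27, len 3
add 2: shortest ending here [12, 4, 11, 2] sum 29, len 4
add 4: shortest ending here [12, 4, 11, 2, 4] sum 33, len 5
add 11: shortest ending here [11, 2, 4, 11] sum 28, len 4
add 1: shortest ending here [11, 2, 4, 11, 1] sum 29, len 5
add 1: shortest ending here [11, 2, 4, 11, 1, 1] sum 30, len 6
add 10: shortest ending here [4, 11, 1, 1, 10] sum 27, len 5
add 6: shortest ending here [11, 1, 1, 10, 6] sum 29, len 5
add 9: shortest ending here [1, 1, 10, 6, 9] sum 27, len 5
add 12: shortest ending here [6, 9, 12] sum 27, len 3
add 7: shortest ending here [9, 12, 7] sum 28, len 3
add 10: shortest ending here [12, 7, 10] sum 29, len 3
add 8: shortest ending here [12, 7, 10, 8] sum 37, len 4
add 12: shortest ending here [10, 8, 12] sum 30, len 3
add 6: shortest ending here [10, 8, 12, 6] sum 36, len 4
Shortest qualifying length: 3.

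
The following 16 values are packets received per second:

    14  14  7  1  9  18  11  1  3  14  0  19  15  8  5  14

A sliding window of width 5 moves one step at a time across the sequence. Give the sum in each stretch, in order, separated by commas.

(14, 14, 7, 1, 9) → sum 45
(14, 7, 1, 9, 18) → sum 49
(7, 1, 9, 18, 11) → sum 46
(1, 9, 18, 11, 1) → sum 40
(9, 18, 11, 1, 3) → sum 42
(18, 11, 1, 3, 14) → sum 47
(11, 1, 3, 14, 0) → sum 29
(1, 3, 14, 0, 19) → sum 37
(3, 14, 0, 19, 15) → sum 51
(14, 0, 19, 15, 8) → sum 56
(0, 19, 15, 8, 5) → sum 47
(19, 15, 8, 5, 14) → sum 61

45, 49, 46, 40, 42, 47, 29, 37, 51, 56, 47, 61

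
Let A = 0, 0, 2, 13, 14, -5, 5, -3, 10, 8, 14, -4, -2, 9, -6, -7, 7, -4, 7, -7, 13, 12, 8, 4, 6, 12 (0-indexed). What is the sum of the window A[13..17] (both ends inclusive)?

Elements at indices 13..17: 9, -6, -7, 7, -4
sum(9, -6, -7, 7, -4) = -1

-1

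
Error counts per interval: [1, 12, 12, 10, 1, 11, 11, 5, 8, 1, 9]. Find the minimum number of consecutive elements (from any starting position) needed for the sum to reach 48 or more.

6

add 1: running sum 1 < 48
add 12: running sum 13 < 48
add 12: running sum 25 < 48
add 10: running sum 35 < 48
add 1: running sum 36 < 48
add 11: running sum 47 < 48
end 6: [12, 12, 10, 1, 11, 11] sum 57, len 6
end 7: [12, 10, 1, 11, 11, 5] sum 50, len 6
end 8: [12, 10, 1, 11, 11, 5, 8] sum 58, len 7
end 9: [12, 10, 1, 11, 11, 5, 8, 1] sum 59, len 8
end 10: [10, 1, 11, 11, 5, 8, 1, 9] sum 56, len 8
Shortest qualifying length: 6.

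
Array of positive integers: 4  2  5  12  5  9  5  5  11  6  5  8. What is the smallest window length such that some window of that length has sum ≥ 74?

add 4: running sum 4 < 74
add 2: running sum 6 < 74
add 5: running sum 11 < 74
add 12: running sum 23 < 74
add 5: running sum 28 < 74
add 9: running sum 37 < 74
add 5: running sum 42 < 74
add 5: running sum 47 < 74
add 11: running sum 58 < 74
add 6: running sum 64 < 74
add 5: running sum 69 < 74
add 8: shortest ending here [4, 2, 5, 12, 5, 9, 5, 5, 11, 6, 5, 8] sum 77, len 12
Shortest qualifying length: 12.

12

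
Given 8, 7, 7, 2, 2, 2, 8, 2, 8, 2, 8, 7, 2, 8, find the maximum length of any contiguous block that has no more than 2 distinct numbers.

add 8: window [8] (1 distinct), len 1
add 7: window [8, 7] (2 distinct), len 2
add 7: window [8, 7, 7] (2 distinct), len 3
add 2: window [7, 7, 2] (2 distinct), len 3
add 2: window [7, 7, 2, 2] (2 distinct), len 4
add 2: window [7, 7, 2, 2, 2] (2 distinct), len 5
add 8: window [2, 2, 2, 8] (2 distinct), len 4
add 2: window [2, 2, 2, 8, 2] (2 distinct), len 5
add 8: window [2, 2, 2, 8, 2, 8] (2 distinct), len 6
add 2: window [2, 2, 2, 8, 2, 8, 2] (2 distinct), len 7
add 8: window [2, 2, 2, 8, 2, 8, 2, 8] (2 distinct), len 8
add 7: window [8, 7] (2 distinct), len 2
add 2: window [7, 2] (2 distinct), len 2
add 8: window [2, 8] (2 distinct), len 2
Longest length with ≤2 distinct: 8.

8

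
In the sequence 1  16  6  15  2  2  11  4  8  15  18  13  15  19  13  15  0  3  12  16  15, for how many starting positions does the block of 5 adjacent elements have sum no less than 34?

16

1 16 6 15 2 → sum 40  ≥ 34 ✓
16 6 15 2 2 → sum 41  ≥ 34 ✓
6 15 2 2 11 → sum 36  ≥ 34 ✓
15 2 2 11 4 → sum 34  ≥ 34 ✓
2 2 11 4 8 → sum 27
2 11 4 8 15 → sum 40  ≥ 34 ✓
11 4 8 15 18 → sum 56  ≥ 34 ✓
4 8 15 18 13 → sum 58  ≥ 34 ✓
8 15 18 13 15 → sum 69  ≥ 34 ✓
15 18 13 15 19 → sum 80  ≥ 34 ✓
18 13 15 19 13 → sum 78  ≥ 34 ✓
13 15 19 13 15 → sum 75  ≥ 34 ✓
15 19 13 15 0 → sum 62  ≥ 34 ✓
19 13 15 0 3 → sum 50  ≥ 34 ✓
13 15 0 3 12 → sum 43  ≥ 34 ✓
15 0 3 12 16 → sum 46  ≥ 34 ✓
0 3 12 16 15 → sum 46  ≥ 34 ✓
16 windows satisfy the condition.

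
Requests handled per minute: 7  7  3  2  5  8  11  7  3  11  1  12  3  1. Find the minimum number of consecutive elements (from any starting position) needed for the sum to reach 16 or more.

add 7: running sum 7 < 16
add 7: running sum 14 < 16
add 3: shortest ending here [7, 7, 3] sum 17, len 3
add 2: shortest ending here [7, 7, 3, 2] sum 19, len 4
add 5: shortest ending here [7, 3, 2, 5] sum 17, len 4
add 8: shortest ending here [3, 2, 5, 8] sum 18, len 4
add 11: shortest ending here [8, 11] sum 19, len 2
add 7: shortest ending here [11, 7] sum 18, len 2
add 3: shortest ending here [11, 7, 3] sum 21, len 3
add 11: shortest ending here [7, 3, 11] sum 21, len 3
add 1: shortest ending here [7, 3, 11, 1] sum 22, len 4
add 12: shortest ending here [11, 1, 12] sum 24, len 3
add 3: shortest ending here [1, 12, 3] sum 16, len 3
add 1: shortest ending here [12, 3, 1] sum 16, len 3
Shortest qualifying length: 2.

2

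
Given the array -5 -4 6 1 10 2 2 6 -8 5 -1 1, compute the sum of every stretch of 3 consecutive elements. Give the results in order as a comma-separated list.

[-5, -4, 6] → sum -3
[-4, 6, 1] → sum 3
[6, 1, 10] → sum 17
[1, 10, 2] → sum 13
[10, 2, 2] → sum 14
[2, 2, 6] → sum 10
[2, 6, -8] → sum 0
[6, -8, 5] → sum 3
[-8, 5, -1] → sum -4
[5, -1, 1] → sum 5

-3, 3, 17, 13, 14, 10, 0, 3, -4, 5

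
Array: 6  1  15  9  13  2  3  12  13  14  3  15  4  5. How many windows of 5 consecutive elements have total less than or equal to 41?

[6, 1, 15, 9, 13] → sum 44
[1, 15, 9, 13, 2] → sum 40  ≤ 41 ✓
[15, 9, 13, 2, 3] → sum 42
[9, 13, 2, 3, 12] → sum 39  ≤ 41 ✓
[13, 2, 3, 12, 13] → sum 43
[2, 3, 12, 13, 14] → sum 44
[3, 12, 13, 14, 3] → sum 45
[12, 13, 14, 3, 15] → sum 57
[13, 14, 3, 15, 4] → sum 49
[14, 3, 15, 4, 5] → sum 41  ≤ 41 ✓
3 windows satisfy the condition.

3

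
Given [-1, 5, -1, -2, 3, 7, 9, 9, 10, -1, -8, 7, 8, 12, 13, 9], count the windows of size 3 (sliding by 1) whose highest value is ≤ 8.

6

(-1, 5, -1) → max 5  ≤ 8 ✓
(5, -1, -2) → max 5  ≤ 8 ✓
(-1, -2, 3) → max 3  ≤ 8 ✓
(-2, 3, 7) → max 7  ≤ 8 ✓
(3, 7, 9) → max 9
(7, 9, 9) → max 9
(9, 9, 10) → max 10
(9, 10, -1) → max 10
(10, -1, -8) → max 10
(-1, -8, 7) → max 7  ≤ 8 ✓
(-8, 7, 8) → max 8  ≤ 8 ✓
(7, 8, 12) → max 12
(8, 12, 13) → max 13
(12, 13, 9) → max 13
6 windows satisfy the condition.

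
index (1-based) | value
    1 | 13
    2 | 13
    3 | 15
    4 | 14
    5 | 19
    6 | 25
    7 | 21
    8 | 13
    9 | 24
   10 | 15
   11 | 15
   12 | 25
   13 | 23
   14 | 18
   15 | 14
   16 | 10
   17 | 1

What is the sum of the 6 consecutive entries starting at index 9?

120

Elements at indices 9..14: 24, 15, 15, 25, 23, 18
sum(24, 15, 15, 25, 23, 18) = 120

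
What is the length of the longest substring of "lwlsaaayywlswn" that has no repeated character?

4

[l] len 1
[l, w] len 2
[w, l] len 2
[w, l, s] len 3
[w, l, s, a] len 4
[a] len 1
[a] len 1
[a, y] len 2
[y] len 1
[y, w] len 2
[y, w, l] len 3
[y, w, l, s] len 4
[l, s, w] len 3
[l, s, w, n] len 4
Longest all-distinct length: 4.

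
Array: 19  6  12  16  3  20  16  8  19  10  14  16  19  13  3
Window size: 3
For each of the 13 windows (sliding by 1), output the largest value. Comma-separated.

[19, 6, 12] → max 19
[6, 12, 16] → max 16
[12, 16, 3] → max 16
[16, 3, 20] → max 20
[3, 20, 16] → max 20
[20, 16, 8] → max 20
[16, 8, 19] → max 19
[8, 19, 10] → max 19
[19, 10, 14] → max 19
[10, 14, 16] → max 16
[14, 16, 19] → max 19
[16, 19, 13] → max 19
[19, 13, 3] → max 19

19, 16, 16, 20, 20, 20, 19, 19, 19, 16, 19, 19, 19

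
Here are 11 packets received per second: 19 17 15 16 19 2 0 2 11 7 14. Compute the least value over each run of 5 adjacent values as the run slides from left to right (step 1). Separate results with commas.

[19, 17, 15, 16, 19] → min 15
[17, 15, 16, 19, 2] → min 2
[15, 16, 19, 2, 0] → min 0
[16, 19, 2, 0, 2] → min 0
[19, 2, 0, 2, 11] → min 0
[2, 0, 2, 11, 7] → min 0
[0, 2, 11, 7, 14] → min 0

15, 2, 0, 0, 0, 0, 0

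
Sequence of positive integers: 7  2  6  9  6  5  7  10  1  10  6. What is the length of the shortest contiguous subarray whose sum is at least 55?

9

add 7: running sum 7 < 55
add 2: running sum 9 < 55
add 6: running sum 15 < 55
add 9: running sum 24 < 55
add 6: running sum 30 < 55
add 5: running sum 35 < 55
add 7: running sum 42 < 55
add 10: running sum 52 < 55
add 1: running sum 53 < 55
end 9: [2, 6, 9, 6, 5, 7, 10, 1, 10] sum 56, len 9
end 10: [6, 9, 6, 5, 7, 10, 1, 10, 6] sum 60, len 9
Shortest qualifying length: 9.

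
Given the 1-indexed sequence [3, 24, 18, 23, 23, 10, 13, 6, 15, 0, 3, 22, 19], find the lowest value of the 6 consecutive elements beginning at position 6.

Elements at indices 6..11: 10, 13, 6, 15, 0, 3
min(10, 13, 6, 15, 0, 3) = 0

0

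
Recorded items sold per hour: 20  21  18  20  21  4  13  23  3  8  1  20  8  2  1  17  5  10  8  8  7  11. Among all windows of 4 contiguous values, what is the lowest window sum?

25

Each size-4 window and its sum:
20 21 18 20 → sum 79
21 18 20 21 → sum 80
18 20 21 4 → sum 63
20 21 4 13 → sum 58
21 4 13 23 → sum 61
4 13 23 3 → sum 43
13 23 3 8 → sum 47
23 3 8 1 → sum 35
3 8 1 20 → sum 32
8 1 20 8 → sum 37
1 20 8 2 → sum 31
20 8 2 1 → sum 31
8 2 1 17 → sum 28
2 1 17 5 → sum 25
1 17 5 10 → sum 33
17 5 10 8 → sum 40
5 10 8 8 → sum 31
10 8 8 7 → sum 33
8 8 7 11 → sum 34
Lowest of these is 25.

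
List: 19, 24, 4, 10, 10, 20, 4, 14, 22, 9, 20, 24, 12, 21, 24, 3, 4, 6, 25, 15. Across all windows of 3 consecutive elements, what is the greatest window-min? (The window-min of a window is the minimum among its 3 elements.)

12

Window mins for each of the 18 positions:
[19, 24, 4] → min 4
[24, 4, 10] → min 4
[4, 10, 10] → min 4
[10, 10, 20] → min 10
[10, 20, 4] → min 4
[20, 4, 14] → min 4
[4, 14, 22] → min 4
[14, 22, 9] → min 9
[22, 9, 20] → min 9
[9, 20, 24] → min 9
[20, 24, 12] → min 12
[24, 12, 21] → min 12
[12, 21, 24] → min 12
[21, 24, 3] → min 3
[24, 3, 4] → min 3
[3, 4, 6] → min 3
[4, 6, 25] → min 4
[6, 25, 15] → min 6
Greatest of these is 12.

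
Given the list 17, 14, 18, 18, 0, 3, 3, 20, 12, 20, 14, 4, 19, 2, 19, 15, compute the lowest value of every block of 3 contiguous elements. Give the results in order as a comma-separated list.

14, 14, 0, 0, 0, 3, 3, 12, 12, 4, 4, 2, 2, 2

Sliding a size-3 window across the 16 values:
[17, 14, 18] → min 14
[14, 18, 18] → min 14
[18, 18, 0] → min 0
[18, 0, 3] → min 0
[0, 3, 3] → min 0
[3, 3, 20] → min 3
[3, 20, 12] → min 3
[20, 12, 20] → min 12
[12, 20, 14] → min 12
[20, 14, 4] → min 4
[14, 4, 19] → min 4
[4, 19, 2] → min 2
[19, 2, 19] → min 2
[2, 19, 15] → min 2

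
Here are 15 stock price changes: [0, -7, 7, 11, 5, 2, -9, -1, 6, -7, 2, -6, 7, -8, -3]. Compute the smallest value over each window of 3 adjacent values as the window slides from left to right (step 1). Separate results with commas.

-7, -7, 5, 2, -9, -9, -9, -7, -7, -7, -6, -8, -8

[0, -7, 7] → min -7
[-7, 7, 11] → min -7
[7, 11, 5] → min 5
[11, 5, 2] → min 2
[5, 2, -9] → min -9
[2, -9, -1] → min -9
[-9, -1, 6] → min -9
[-1, 6, -7] → min -7
[6, -7, 2] → min -7
[-7, 2, -6] → min -7
[2, -6, 7] → min -6
[-6, 7, -8] → min -8
[7, -8, -3] → min -8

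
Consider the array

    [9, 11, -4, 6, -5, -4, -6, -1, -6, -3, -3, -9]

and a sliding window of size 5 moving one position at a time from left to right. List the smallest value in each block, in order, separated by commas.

Sliding a size-5 window across the 12 values:
[9, 11, -4, 6, -5] → min -5
[11, -4, 6, -5, -4] → min -5
[-4, 6, -5, -4, -6] → min -6
[6, -5, -4, -6, -1] → min -6
[-5, -4, -6, -1, -6] → min -6
[-4, -6, -1, -6, -3] → min -6
[-6, -1, -6, -3, -3] → min -6
[-1, -6, -3, -3, -9] → min -9

-5, -5, -6, -6, -6, -6, -6, -9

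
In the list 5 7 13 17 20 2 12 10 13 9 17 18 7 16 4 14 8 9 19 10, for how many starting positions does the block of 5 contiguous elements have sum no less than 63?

[5, 7, 13, 17, 20] → sum 62
[7, 13, 17, 20, 2] → sum 59
[13, 17, 20, 2, 12] → sum 64  ≥ 63 ✓
[17, 20, 2, 12, 10] → sum 61
[20, 2, 12, 10, 13] → sum 57
[2, 12, 10, 13, 9] → sum 46
[12, 10, 13, 9, 17] → sum 61
[10, 13, 9, 17, 18] → sum 67  ≥ 63 ✓
[13, 9, 17, 18, 7] → sum 64  ≥ 63 ✓
[9, 17, 18, 7, 16] → sum 67  ≥ 63 ✓
[17, 18, 7, 16, 4] → sum 62
[18, 7, 16, 4, 14] → sum 59
[7, 16, 4, 14, 8] → sum 49
[16, 4, 14, 8, 9] → sum 51
[4, 14, 8, 9, 19] → sum 54
[14, 8, 9, 19, 10] → sum 60
4 windows satisfy the condition.

4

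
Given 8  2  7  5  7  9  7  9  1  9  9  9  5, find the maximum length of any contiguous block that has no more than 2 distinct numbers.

[8] 1 distinct, len 1
[8, 2] 2 distinct, len 2
[2, 7] 2 distinct, len 2
[7, 5] 2 distinct, len 2
[7, 5, 7] 2 distinct, len 3
[7, 9] 2 distinct, len 2
[7, 9, 7] 2 distinct, len 3
[7, 9, 7, 9] 2 distinct, len 4
[9, 1] 2 distinct, len 2
[9, 1, 9] 2 distinct, len 3
[9, 1, 9, 9] 2 distinct, len 4
[9, 1, 9, 9, 9] 2 distinct, len 5
[9, 9, 9, 5] 2 distinct, len 4
Longest length with ≤2 distinct: 5.

5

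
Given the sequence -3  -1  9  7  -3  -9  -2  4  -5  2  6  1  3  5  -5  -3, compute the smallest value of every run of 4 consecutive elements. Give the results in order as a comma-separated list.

-3, -3, -9, -9, -9, -9, -5, -5, -5, 1, 1, -5, -5

Sliding a size-4 window across the 16 values:
(-3, -1, 9, 7) → min -3
(-1, 9, 7, -3) → min -3
(9, 7, -3, -9) → min -9
(7, -3, -9, -2) → min -9
(-3, -9, -2, 4) → min -9
(-9, -2, 4, -5) → min -9
(-2, 4, -5, 2) → min -5
(4, -5, 2, 6) → min -5
(-5, 2, 6, 1) → min -5
(2, 6, 1, 3) → min 1
(6, 1, 3, 5) → min 1
(1, 3, 5, -5) → min -5
(3, 5, -5, -3) → min -5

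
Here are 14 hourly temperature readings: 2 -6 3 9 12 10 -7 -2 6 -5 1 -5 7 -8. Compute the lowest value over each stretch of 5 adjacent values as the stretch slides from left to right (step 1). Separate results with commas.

-6, -6, -7, -7, -7, -7, -7, -5, -5, -8

[2, -6, 3, 9, 12] → min -6
[-6, 3, 9, 12, 10] → min -6
[3, 9, 12, 10, -7] → min -7
[9, 12, 10, -7, -2] → min -7
[12, 10, -7, -2, 6] → min -7
[10, -7, -2, 6, -5] → min -7
[-7, -2, 6, -5, 1] → min -7
[-2, 6, -5, 1, -5] → min -5
[6, -5, 1, -5, 7] → min -5
[-5, 1, -5, 7, -8] → min -8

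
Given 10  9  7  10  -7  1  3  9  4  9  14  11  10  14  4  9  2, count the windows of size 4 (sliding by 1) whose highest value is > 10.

(10, 9, 7, 10) → max 10
(9, 7, 10, -7) → max 10
(7, 10, -7, 1) → max 10
(10, -7, 1, 3) → max 10
(-7, 1, 3, 9) → max 9
(1, 3, 9, 4) → max 9
(3, 9, 4, 9) → max 9
(9, 4, 9, 14) → max 14  > 10 ✓
(4, 9, 14, 11) → max 14  > 10 ✓
(9, 14, 11, 10) → max 14  > 10 ✓
(14, 11, 10, 14) → max 14  > 10 ✓
(11, 10, 14, 4) → max 14  > 10 ✓
(10, 14, 4, 9) → max 14  > 10 ✓
(14, 4, 9, 2) → max 14  > 10 ✓
7 windows satisfy the condition.

7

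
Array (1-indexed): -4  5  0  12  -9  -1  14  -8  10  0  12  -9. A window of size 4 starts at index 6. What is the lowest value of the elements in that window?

-8

Elements at indices 6..9: -1, 14, -8, 10
min(-1, 14, -8, 10) = -8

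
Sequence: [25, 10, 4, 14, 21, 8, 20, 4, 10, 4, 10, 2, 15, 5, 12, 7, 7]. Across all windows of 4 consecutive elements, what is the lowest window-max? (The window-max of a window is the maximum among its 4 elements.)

10

Window maxs for each of the 14 positions:
25 10 4 14 → max 25
10 4 14 21 → max 21
4 14 21 8 → max 21
14 21 8 20 → max 21
21 8 20 4 → max 21
8 20 4 10 → max 20
20 4 10 4 → max 20
4 10 4 10 → max 10
10 4 10 2 → max 10
4 10 2 15 → max 15
10 2 15 5 → max 15
2 15 5 12 → max 15
15 5 12 7 → max 15
5 12 7 7 → max 12
Lowest of these is 10.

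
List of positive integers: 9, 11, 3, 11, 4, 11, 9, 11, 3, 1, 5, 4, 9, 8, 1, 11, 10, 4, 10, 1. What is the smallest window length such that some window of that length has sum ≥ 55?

Extend right; whenever the sum reaches 55, record the length and shrink from the left:
add 9: running sum 9 < 55
add 11: running sum 20 < 55
add 3: running sum 23 < 55
add 11: running sum 34 < 55
add 4: running sum 38 < 55
add 11: running sum 49 < 55
add 9: shortest ending here [9, 11, 3, 11, 4, 11, 9] sum 58, len 7
add 11: shortest ending here [11, 3, 11, 4, 11, 9, 11] sum 60, len 7
add 3: shortest ending here [11, 3, 11, 4, 11, 9, 11, 3] sum 63, len 8
add 1: shortest ending here [11, 3, 11, 4, 11, 9, 11, 3, 1] sum 64, len 9
add 5: shortest ending here [11, 4, 11, 9, 11, 3, 1, 5] sum 55, len 8
add 4: shortest ending here [11, 4, 11, 9, 11, 3, 1, 5, 4] sum 59, len 9
add 9: shortest ending here [4, 11, 9, 11, 3, 1, 5, 4, 9] sum 57, len 9
add 8: shortest ending here [11, 9, 11, 3, 1, 5, 4, 9, 8] sum 61, len 9
add 1: shortest ending here [11, 9, 11, 3, 1, 5, 4, 9, 8, 1] sum 62, len 10
add 11: shortest ending here [9, 11, 3, 1, 5, 4, 9, 8, 1, 11] sum 62, len 10
add 10: shortest ending here [11, 3, 1, 5, 4, 9, 8, 1, 11, 10] sum 63, len 10
add 4: shortest ending here [3, 1, 5, 4, 9, 8, 1, 11, 10, 4] sum 56, len 10
add 10: shortest ending here [4, 9, 8, 1, 11, 10, 4, 10] sum 57, len 8
add 1: shortest ending here [4, 9, 8, 1, 11, 10, 4, 10, 1] sum 58, len 9
Shortest qualifying length: 7.

7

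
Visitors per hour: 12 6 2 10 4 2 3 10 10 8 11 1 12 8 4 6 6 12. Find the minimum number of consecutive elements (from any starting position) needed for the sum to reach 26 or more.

3

Extend right; whenever the sum reaches 26, record the length and shrink from the left:
add 12: running sum 12 < 26
add 6: running sum 18 < 26
add 2: running sum 20 < 26
add 10: shortest ending here [12, 6, 2, 10] sum 30, len 4
add 4: shortest ending here [12, 6, 2, 10, 4] sum 34, len 5
add 2: shortest ending here [12, 6, 2, 10, 4, 2] sum 36, len 6
add 3: shortest ending here [6, 2, 10, 4, 2, 3] sum 27, len 6
add 10: shortest ending here [10, 4, 2, 3, 10] sum 29, len 5
add 10: shortest ending here [4, 2, 3, 10, 10] sum 29, len 5
add 8: shortest ending here [10, 10, 8] sum 28, len 3
add 11: shortest ending here [10, 8, 11] sum 29, len 3
add 1: shortest ending here [10, 8, 11, 1] sum 30, len 4
add 12: shortest ending here [8, 11, 1, 12] sum 32, len 4
add 8: shortest ending here [11, 1, 12, 8] sum 32, len 4
add 4: shortest ending here [11, 1, 12, 8, 4] sum 36, len 5
add 6: shortest ending here [12, 8, 4, 6] sum 30, len 4
add 6: shortest ending here [12, 8, 4, 6, 6] sum 36, len 5
add 12: shortest ending here [4, 6, 6, 12] sum 28, len 4
Shortest qualifying length: 3.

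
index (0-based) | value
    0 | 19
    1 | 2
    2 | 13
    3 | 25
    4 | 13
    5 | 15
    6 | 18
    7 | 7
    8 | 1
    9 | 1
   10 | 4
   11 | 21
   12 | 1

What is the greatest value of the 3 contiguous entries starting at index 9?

21

Elements at indices 9..11: 1, 4, 21
max(1, 4, 21) = 21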